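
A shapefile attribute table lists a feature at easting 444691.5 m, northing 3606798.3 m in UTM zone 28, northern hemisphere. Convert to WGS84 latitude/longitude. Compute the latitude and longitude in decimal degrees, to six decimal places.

Zone 28N: λ₀ = -15°, k₀ = 0.9996, false easting 500000 m.
Meridian distance M = (N − FN)/k₀ = 3608241.6 m.
Inverse transverse Mercator on WGS84 gives φ = 32.59730015°, λ = -15.58940039°.

lat 32.597300°, lon -15.589400°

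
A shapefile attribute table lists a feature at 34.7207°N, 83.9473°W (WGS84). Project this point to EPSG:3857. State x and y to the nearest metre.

Web Mercator is spherical with R = a = 6378137 m.
x = R·λ = 6378137 × -1.465156783 = -9344970.689 m.
y = R·ln tan(π/4 + φ/2) = 6378137 × 0.646895774 = 4125989.870 m.

x -9344971 m, y 4125990 m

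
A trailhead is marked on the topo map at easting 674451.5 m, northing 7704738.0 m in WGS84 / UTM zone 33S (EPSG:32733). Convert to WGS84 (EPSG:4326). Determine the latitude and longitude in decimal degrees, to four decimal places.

Zone 33S: λ₀ = 15°, k₀ = 0.9996, false easting 500000 m, false northing 10000000 m.
Meridian distance M = (N − FN)/k₀ = -2296180.5 m.
Inverse transverse Mercator on WGS84 gives φ = -20.74889987°, λ = 16.67560045°.

lat -20.7489°, lon 16.6756°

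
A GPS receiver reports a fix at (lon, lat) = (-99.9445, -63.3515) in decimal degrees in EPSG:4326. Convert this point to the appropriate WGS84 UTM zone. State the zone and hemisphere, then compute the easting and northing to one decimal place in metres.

Longitude -99.9445° lies in the 6° band [-102°, -96°), giving zone 14; latitude is south of the equator, so 14S.
Zone 14 central meridian λ₀ = 6×14 − 183 = -99°; Δλ = -0.9445°.
Transverse Mercator on WGS84 with k₀ = 0.9996 gives E = 452736.075 m, N = 2974898.511 m.

Zone 14S: E 452736.1 m, N 2974898.5 m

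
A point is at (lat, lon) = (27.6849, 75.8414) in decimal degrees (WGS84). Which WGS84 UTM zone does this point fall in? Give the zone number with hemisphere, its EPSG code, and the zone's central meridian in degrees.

Zone 43N (EPSG:32643), central meridian 75°

UTM zone = ⌊(λ + 180)/6⌋ + 1; 75.8414° ∈ [72°, 78°) → zone 43.
Hemisphere: N (φ ≥ 0).
Central meridian λ₀ = 6×43 − 183 = 75°.
EPSG code: 32643.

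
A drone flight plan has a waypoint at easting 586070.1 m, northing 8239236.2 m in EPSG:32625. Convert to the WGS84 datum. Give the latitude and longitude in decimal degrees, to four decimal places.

Zone 25N: λ₀ = -33°, k₀ = 0.9996, false easting 500000 m.
Meridian distance M = (N − FN)/k₀ = 8242533.2 m.
Inverse transverse Mercator on WGS84 gives φ = 74.22540007°, λ = -30.16260009°.

lat 74.2254°, lon -30.1626°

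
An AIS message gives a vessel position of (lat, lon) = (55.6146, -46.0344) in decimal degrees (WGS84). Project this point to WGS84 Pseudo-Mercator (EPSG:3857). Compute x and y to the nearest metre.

Web Mercator is spherical with R = a = 6378137 m.
x = R·λ = 6378137 × -0.803451849 = -5124525.967 m.
y = R·ln tan(π/4 + φ/2) = 6378137 × 1.173081242 = 7482072.875 m.

x -5124526 m, y 7482073 m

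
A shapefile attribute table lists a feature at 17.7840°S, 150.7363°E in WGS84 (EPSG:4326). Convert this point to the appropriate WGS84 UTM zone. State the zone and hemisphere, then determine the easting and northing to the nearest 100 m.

Zone 56S: E 260000 m, N 8032300 m

Longitude 150.7363° lies in the 6° band [150°, 156°), giving zone 56; latitude is south of the equator, so 56S.
Zone 56 central meridian λ₀ = 6×56 − 183 = 153°; Δλ = -2.2637°.
Transverse Mercator on WGS84 with k₀ = 0.9996 gives E = 260017.586 m, N = 8032263.097 m.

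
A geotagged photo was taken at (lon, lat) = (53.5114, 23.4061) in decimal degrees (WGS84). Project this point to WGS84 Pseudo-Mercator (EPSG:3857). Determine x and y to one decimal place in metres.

x 5956861.8 m, y 2681204.0 m

Web Mercator is spherical with R = a = 6378137 m.
x = R·λ = 6378137 × 0.933950117 = 5956861.800 m.
y = R·ln tan(π/4 + φ/2) = 6378137 × 0.420374163 = 2681204.001 m.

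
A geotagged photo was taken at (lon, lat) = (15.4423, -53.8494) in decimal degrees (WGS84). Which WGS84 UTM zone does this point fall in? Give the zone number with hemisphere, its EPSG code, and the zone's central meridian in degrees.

Zone 33S (EPSG:32733), central meridian 15°

UTM zone = ⌊(λ + 180)/6⌋ + 1; 15.4423° ∈ [12°, 18°) → zone 33.
Hemisphere: S (φ < 0).
Central meridian λ₀ = 6×33 − 183 = 15°.
EPSG code: 32733.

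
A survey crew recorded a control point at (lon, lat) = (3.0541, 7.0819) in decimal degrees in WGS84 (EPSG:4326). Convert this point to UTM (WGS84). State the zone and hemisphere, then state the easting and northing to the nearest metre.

Zone 31N: E 505974 m, N 782803 m

Longitude 3.0541° lies in the 6° band [0°, 6°), giving zone 31; latitude is north of the equator, so 31N.
Zone 31 central meridian λ₀ = 6×31 − 183 = 3°; Δλ = +0.0541°.
Transverse Mercator on WGS84 with k₀ = 0.9996 gives E = 505974.354 m, N = 782802.990 m.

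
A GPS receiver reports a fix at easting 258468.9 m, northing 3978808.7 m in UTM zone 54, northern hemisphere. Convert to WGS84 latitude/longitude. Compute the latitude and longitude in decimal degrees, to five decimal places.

lat 35.92380°, lon 138.32300°

Zone 54N: λ₀ = 141°, k₀ = 0.9996, false easting 500000 m.
Meridian distance M = (N − FN)/k₀ = 3980400.9 m.
Inverse transverse Mercator on WGS84 gives φ = 35.92379999°, λ = 138.32300055°.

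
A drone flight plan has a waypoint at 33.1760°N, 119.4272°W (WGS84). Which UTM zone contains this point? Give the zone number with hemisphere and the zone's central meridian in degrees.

Zone 11N, central meridian -117°

UTM zone = ⌊(λ + 180)/6⌋ + 1; -119.4272° ∈ [-120°, -114°) → zone 11.
Hemisphere: N (φ ≥ 0).
Central meridian λ₀ = 6×11 − 183 = -117°.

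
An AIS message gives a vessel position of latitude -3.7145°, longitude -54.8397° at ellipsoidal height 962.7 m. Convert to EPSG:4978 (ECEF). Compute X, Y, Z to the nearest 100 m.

X 3665800 m, Y -5204300 m, Z -410500 m

WGS84: a = 6378137 m, e² = 0.006694380; N(φ) = a/√(1−e²sin²φ) = 6378226.605 m.
X = (N+h)·cosφ·cosλ = 3665840.902 m; Y = (N+h)·cosφ·sinλ = -5204312.690 m; Z = (N(1−e²)+h)·sinφ = -410508.630 m.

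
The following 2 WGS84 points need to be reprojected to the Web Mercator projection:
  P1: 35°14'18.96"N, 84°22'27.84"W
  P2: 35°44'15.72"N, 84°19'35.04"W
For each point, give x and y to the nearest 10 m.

P1: x -9392520 m, y 4196350 m; P2: x -9387170 m, y 4264590 m

Web Mercator: x = R·λ, y = R·ln tan(π/4+φ/2), R = 6378137 m.
P1 (35.2386°, -84.3744°) → (-9392515.244, 4196353.391) m.
P2 (35.7377°, -84.3264°) → (-9387171.908, 4264589.061) m.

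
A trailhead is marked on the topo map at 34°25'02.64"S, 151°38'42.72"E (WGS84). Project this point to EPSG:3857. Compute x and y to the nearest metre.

x 16881066 m, y -4084987 m

Web Mercator is spherical with R = a = 6378137 m.
x = R·λ = 6378137 × 2.646708035 = 16881066.445 m.
y = R·ln tan(π/4 + φ/2) = 6378137 × -0.640467162 = -4084987.301 m.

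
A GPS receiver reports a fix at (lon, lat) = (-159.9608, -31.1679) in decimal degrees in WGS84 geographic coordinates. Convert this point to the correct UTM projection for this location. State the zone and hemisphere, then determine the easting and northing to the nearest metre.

Zone 4S: E 408435 m, N 6551393 m

Longitude -159.9608° lies in the 6° band [-162°, -156°), giving zone 4; latitude is south of the equator, so 4S.
Zone 4 central meridian λ₀ = 6×4 − 183 = -159°; Δλ = -0.9608°.
Transverse Mercator on WGS84 with k₀ = 0.9996 gives E = 408435.303 m, N = 6551392.927 m.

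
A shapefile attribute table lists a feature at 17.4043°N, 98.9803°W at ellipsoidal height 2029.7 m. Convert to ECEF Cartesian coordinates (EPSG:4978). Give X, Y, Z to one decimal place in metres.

WGS84: a = 6378137 m, e² = 0.006694380; N(φ) = a/√(1−e²sin²φ) = 6380047.901 m.
X = (N+h)·cosφ·cosλ = -950600.924 m; Y = (N+h)·cosφ·sinλ = -6015243.095 m; Z = (N(1−e²)+h)·sinφ = 1896183.359 m.

X -950600.9 m, Y -6015243.1 m, Z 1896183.4 m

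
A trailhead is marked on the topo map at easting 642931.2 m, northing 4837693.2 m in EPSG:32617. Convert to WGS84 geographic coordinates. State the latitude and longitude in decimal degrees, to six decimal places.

Zone 17N: λ₀ = -81°, k₀ = 0.9996, false easting 500000 m.
Meridian distance M = (N − FN)/k₀ = 4839629.1 m.
Inverse transverse Mercator on WGS84 gives φ = 43.67849956°, λ = -79.226800505°.

lat 43.678500°, lon -79.226801°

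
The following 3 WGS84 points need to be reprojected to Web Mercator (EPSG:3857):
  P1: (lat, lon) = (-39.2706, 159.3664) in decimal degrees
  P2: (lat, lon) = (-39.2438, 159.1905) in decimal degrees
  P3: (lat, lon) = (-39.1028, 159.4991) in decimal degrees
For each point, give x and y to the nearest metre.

Web Mercator: x = R·λ, y = R·ln tan(π/4+φ/2), R = 6378137 m.
P1 (-39.2706°, 159.3664°) → (17740586.498, -4760507.156) m.
P2 (-39.2438°, 159.1905°) → (17721005.399, -4756654.241) m.
P3 (-39.1028°, 159.4991°) → (17755358.594, -4736407.506) m.

P1: x 17740586 m, y -4760507 m; P2: x 17721005 m, y -4756654 m; P3: x 17755359 m, y -4736408 m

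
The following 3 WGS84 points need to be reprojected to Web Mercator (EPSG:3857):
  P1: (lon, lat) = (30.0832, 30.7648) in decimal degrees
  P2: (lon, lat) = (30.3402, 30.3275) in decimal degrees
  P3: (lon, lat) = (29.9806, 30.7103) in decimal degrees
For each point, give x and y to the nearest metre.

P1: x 3348847 m, y 3602241 m; P2: x 3377456 m, y 3545717 m; P3: x 3337425 m, y 3595183 m

Web Mercator: x = R·λ, y = R·ln tan(π/4+φ/2), R = 6378137 m.
P1 (30.7648°, 30.0832°) → (3348846.505, 3602241.469) m.
P2 (30.3275°, 30.3402°) → (3377455.615, 3545716.761) m.
P3 (30.7103°, 29.9806°) → (3337425.126, 3595182.960) m.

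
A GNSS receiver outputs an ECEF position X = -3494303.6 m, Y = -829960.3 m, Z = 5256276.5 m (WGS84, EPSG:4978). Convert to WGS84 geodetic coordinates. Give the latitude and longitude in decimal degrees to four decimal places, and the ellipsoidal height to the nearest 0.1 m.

lat 55.8349°, lon -166.6388°, h 2580.9 m

λ = atan2(Y, X) = -166.63880068°; p = √(X²+Y²) = 3591516.6 m.
Bowring's method on WGS84 (a = 6378137 m, b = 6356752.314 m) gives φ = 55.83489977°, h = 2580.864 m.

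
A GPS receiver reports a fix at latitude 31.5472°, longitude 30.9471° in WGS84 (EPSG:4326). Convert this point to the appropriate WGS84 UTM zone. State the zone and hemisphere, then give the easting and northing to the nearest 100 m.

Longitude 30.9471° lies in the 6° band [30°, 36°), giving zone 36; latitude is north of the equator, so 36N.
Zone 36 central meridian λ₀ = 6×36 − 183 = 33°; Δλ = -2.0529°.
Transverse Mercator on WGS84 with k₀ = 0.9996 gives E = 305126.736 m, N = 3492075.070 m.

Zone 36N: E 305100 m, N 3492100 m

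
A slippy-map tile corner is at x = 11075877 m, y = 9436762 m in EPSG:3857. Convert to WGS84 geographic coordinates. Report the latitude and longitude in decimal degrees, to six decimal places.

lat 64.340500°, lon 99.496296°

R = 6378137 m. λ = x/R = 99.49629594°.
φ = 2·arctan(exp(y/R)) − 90° = 2·arctan(4.39096) − 90° = 64.34050005°.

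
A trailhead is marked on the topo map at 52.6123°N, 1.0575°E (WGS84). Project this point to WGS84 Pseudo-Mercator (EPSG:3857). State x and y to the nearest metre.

Web Mercator is spherical with R = a = 6378137 m.
x = R·λ = 6378137 × 0.018456857 = 117720.362 m.
y = R·ln tan(π/4 + φ/2) = 6378137 × 1.083639853 = 6911603.441 m.

x 117720 m, y 6911603 m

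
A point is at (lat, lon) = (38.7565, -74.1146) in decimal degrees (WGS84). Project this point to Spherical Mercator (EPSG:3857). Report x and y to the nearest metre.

Web Mercator is spherical with R = a = 6378137 m.
x = R·λ = 6378137 × -1.293543794 = -8250399.532 m.
y = R·ln tan(π/4 + φ/2) = 6378137 × 0.734830886 = 4686852.063 m.

x -8250400 m, y 4686852 m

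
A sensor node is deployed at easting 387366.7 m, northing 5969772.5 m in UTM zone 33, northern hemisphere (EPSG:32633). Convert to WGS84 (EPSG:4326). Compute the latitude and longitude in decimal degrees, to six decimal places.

Zone 33N: λ₀ = 15°, k₀ = 0.9996, false easting 500000 m.
Meridian distance M = (N − FN)/k₀ = 5972161.4 m.
Inverse transverse Mercator on WGS84 gives φ = 53.86420010°, λ = 13.28719929°.

lat 53.864200°, lon 13.287199°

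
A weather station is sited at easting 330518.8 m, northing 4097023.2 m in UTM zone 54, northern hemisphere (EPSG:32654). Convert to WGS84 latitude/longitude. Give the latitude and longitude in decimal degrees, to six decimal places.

Zone 54N: λ₀ = 141°, k₀ = 0.9996, false easting 500000 m.
Meridian distance M = (N − FN)/k₀ = 4098662.7 m.
Inverse transverse Mercator on WGS84 gives φ = 37.00410043°, λ = 139.09519993°.

lat 37.004100°, lon 139.095200°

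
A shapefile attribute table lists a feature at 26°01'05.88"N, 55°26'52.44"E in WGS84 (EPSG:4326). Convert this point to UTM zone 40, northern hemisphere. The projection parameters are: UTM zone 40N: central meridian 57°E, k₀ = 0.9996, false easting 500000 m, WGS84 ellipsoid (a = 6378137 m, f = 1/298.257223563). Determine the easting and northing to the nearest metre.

Zone 40 central meridian λ₀ = 6×40 − 183 = 57°; Δλ = -1.5521°.
Transverse Mercator on WGS84 with k₀ = 0.9996 gives E = 344681.758 m, N = 2878633.417 m.

E 344682 m, N 2878633 m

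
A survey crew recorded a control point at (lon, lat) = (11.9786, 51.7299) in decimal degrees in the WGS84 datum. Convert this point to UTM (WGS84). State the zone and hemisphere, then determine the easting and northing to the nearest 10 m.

Zone 32N: E 705690 m, N 5735200 m

Longitude 11.9786° lies in the 6° band [6°, 12°), giving zone 32; latitude is north of the equator, so 32N.
Zone 32 central meridian λ₀ = 6×32 − 183 = 9°; Δλ = +2.9786°.
Transverse Mercator on WGS84 with k₀ = 0.9996 gives E = 705689.365 m, N = 5735196.846 m.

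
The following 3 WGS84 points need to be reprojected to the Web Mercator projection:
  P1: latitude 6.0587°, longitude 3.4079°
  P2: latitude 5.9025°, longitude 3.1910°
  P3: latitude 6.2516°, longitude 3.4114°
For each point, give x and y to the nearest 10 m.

P1: x 379370 m, y 675710 m; P2: x 355220 m, y 658230 m; P3: x 379760 m, y 697310 m

Web Mercator: x = R·λ, y = R·ln tan(π/4+φ/2), R = 6378137 m.
P1 (6.0587°, 3.4079°) → (379365.693, 675711.860) m.
P2 (5.9025°, 3.1910°) → (355220.495, 658228.592) m.
P3 (6.2516°, 3.4114°) → (379755.311, 697309.908) m.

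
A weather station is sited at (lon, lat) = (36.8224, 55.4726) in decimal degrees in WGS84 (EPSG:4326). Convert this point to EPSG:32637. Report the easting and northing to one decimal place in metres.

Zone 37 central meridian λ₀ = 6×37 − 183 = 39°; Δλ = -2.1776°.
Transverse Mercator on WGS84 with k₀ = 0.9996 gives E = 362356.025 m, N = 6149539.288 m.

E 362356.0 m, N 6149539.3 m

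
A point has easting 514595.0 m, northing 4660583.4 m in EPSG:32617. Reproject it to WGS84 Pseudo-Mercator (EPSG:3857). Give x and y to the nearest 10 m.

Unproject from UTM 17N (λ₀ = -81°) → φ = 42.09720008°, λ = -80.82350056°.
Web Mercator (R = 6378137 m): x = -8997230.926 m, y = 5175550.683 m.

x -8997230 m, y 5175550 m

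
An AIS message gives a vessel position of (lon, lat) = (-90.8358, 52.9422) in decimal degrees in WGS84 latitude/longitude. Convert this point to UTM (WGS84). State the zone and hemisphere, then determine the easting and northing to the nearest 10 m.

Zone 15N: E 645420 m, N 5868030 m

Longitude -90.8358° lies in the 6° band [-96°, -90°), giving zone 15; latitude is north of the equator, so 15N.
Zone 15 central meridian λ₀ = 6×15 − 183 = -93°; Δλ = +2.1642°.
Transverse Mercator on WGS84 with k₀ = 0.9996 gives E = 645424.712 m, N = 5868033.038 m.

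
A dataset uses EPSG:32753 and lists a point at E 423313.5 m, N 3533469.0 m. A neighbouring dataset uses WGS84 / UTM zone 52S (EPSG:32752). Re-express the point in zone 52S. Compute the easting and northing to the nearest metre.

E 774529 m, N 3524643 m

UTM 53S → geographic: φ = -58.33299976°, λ = 133.69039961°.
UTM 52S (λ₀ = 129°) forward: E = 774529.475 m, N = 3524642.789 m.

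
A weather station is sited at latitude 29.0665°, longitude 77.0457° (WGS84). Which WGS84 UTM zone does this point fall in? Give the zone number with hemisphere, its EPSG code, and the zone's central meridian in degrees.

Zone 43N (EPSG:32643), central meridian 75°

UTM zone = ⌊(λ + 180)/6⌋ + 1; 77.0457° ∈ [72°, 78°) → zone 43.
Hemisphere: N (φ ≥ 0).
Central meridian λ₀ = 6×43 − 183 = 75°.
EPSG code: 32643.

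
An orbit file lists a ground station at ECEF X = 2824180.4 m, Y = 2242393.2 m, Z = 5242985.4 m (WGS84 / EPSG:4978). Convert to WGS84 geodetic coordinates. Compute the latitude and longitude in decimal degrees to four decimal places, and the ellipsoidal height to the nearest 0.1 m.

λ = atan2(Y, X) = 38.44950005°; p = √(X²+Y²) = 3606150.6 m.
Bowring's method on WGS84 (a = 6378137 m, b = 6356752.314 m) gives φ = 55.65910019°, h = -168.331 m.

lat 55.6591°, lon 38.4495°, h -168.3 m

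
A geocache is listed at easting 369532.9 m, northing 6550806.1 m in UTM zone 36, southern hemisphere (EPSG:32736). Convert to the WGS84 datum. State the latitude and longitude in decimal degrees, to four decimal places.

Zone 36S: λ₀ = 33°, k₀ = 0.9996, false easting 500000 m, false northing 10000000 m.
Meridian distance M = (N − FN)/k₀ = -3450574.1 m.
Inverse transverse Mercator on WGS84 gives φ = -31.16950043°, λ = 31.63100004°.

lat -31.1695°, lon 31.6310°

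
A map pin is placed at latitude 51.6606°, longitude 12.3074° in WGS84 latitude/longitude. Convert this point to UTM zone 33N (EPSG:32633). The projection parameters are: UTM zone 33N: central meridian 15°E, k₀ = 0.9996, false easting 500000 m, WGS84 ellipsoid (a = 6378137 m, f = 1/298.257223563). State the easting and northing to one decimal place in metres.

E 313772.6 m, N 5726723.6 m

Zone 33 central meridian λ₀ = 6×33 − 183 = 15°; Δλ = -2.6926°.
Transverse Mercator on WGS84 with k₀ = 0.9996 gives E = 313772.642 m, N = 5726723.596 m.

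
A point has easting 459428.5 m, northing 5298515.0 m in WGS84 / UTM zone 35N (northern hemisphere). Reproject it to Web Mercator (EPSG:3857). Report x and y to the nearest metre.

Unproject from UTM 35N (λ₀ = 27°) → φ = 47.83870043°, λ = 26.45780051°.
Web Mercator (R = 6378137 m): x = 2945268.881 m, y = 6080062.162 m.

x 2945269 m, y 6080062 m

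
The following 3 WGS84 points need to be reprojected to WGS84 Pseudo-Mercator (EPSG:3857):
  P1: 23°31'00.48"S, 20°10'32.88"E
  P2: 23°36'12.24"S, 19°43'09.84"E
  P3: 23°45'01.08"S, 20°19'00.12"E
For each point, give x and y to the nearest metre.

P1: x 2245960 m, y -2694638 m; P2: x 2195154 m, y -2705155 m; P3: x 2261645 m, y -2723010 m

Web Mercator: x = R·λ, y = R·ln tan(π/4+φ/2), R = 6378137 m.
P1 (-23.5168°, 20.1758°) → (2245959.782, -2694637.657) m.
P2 (-23.6034°, 19.7194°) → (2195153.567, -2705154.605) m.
P3 (-23.7503°, 20.3167°) → (2261644.699, -2723010.463) m.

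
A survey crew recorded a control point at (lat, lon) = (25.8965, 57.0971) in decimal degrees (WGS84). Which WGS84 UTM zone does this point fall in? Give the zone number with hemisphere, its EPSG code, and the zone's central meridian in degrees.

Zone 40N (EPSG:32640), central meridian 57°

UTM zone = ⌊(λ + 180)/6⌋ + 1; 57.0971° ∈ [54°, 60°) → zone 40.
Hemisphere: N (φ ≥ 0).
Central meridian λ₀ = 6×40 − 183 = 57°.
EPSG code: 32640.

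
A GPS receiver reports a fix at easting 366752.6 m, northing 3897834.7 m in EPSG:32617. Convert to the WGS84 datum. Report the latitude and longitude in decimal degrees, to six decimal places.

Zone 17N: λ₀ = -81°, k₀ = 0.9996, false easting 500000 m.
Meridian distance M = (N − FN)/k₀ = 3899394.5 m.
Inverse transverse Mercator on WGS84 gives φ = 35.21470028°, λ = -82.46399961°.

lat 35.214700°, lon -82.464000°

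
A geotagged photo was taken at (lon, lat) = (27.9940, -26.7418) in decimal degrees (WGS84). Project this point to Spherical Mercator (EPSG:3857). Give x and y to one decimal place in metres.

x 3116277.8 m, y -3091249.9 m

Web Mercator is spherical with R = a = 6378137 m.
x = R·λ = 6378137 × 0.488587471 = 3116277.825 m.
y = R·ln tan(π/4 + φ/2) = 6378137 × -0.484663459 = -3091249.941 m.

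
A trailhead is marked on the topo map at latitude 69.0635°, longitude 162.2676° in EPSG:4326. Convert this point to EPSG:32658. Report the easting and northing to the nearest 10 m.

Zone 58 central meridian λ₀ = 6×58 − 183 = 165°; Δλ = -2.7324°.
Transverse Mercator on WGS84 with k₀ = 0.9996 gives E = 391065.837 m, N = 7663869.287 m.

E 391070 m, N 7663870 m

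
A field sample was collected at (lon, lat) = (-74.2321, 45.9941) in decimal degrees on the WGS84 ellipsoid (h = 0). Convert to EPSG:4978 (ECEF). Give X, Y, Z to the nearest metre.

X 1206202 m, Y -4271762 m, Z 4564792 m

WGS84: a = 6378137 m, e² = 0.006694380; N(φ) = a/√(1−e²sin²φ) = 6389210.525 m.
X = (N+h)·cosφ·cosλ = 1206202.265 m; Y = (N+h)·cosφ·sinλ = -4271761.805 m; Z = (N(1−e²)+h)·sinφ = 4564791.965 m.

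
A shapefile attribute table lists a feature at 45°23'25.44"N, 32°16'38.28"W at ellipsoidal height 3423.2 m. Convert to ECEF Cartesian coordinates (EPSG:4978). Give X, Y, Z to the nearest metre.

X 3795509 m, Y -2397317 m, Z 4520360 m

WGS84: a = 6378137 m, e² = 0.006694380; N(φ) = a/√(1−e²sin²φ) = 6388984.490 m.
X = (N+h)·cosφ·cosλ = 3795508.923 m; Y = (N+h)·cosφ·sinλ = -2397316.963 m; Z = (N(1−e²)+h)·sinφ = 4520360.133 m.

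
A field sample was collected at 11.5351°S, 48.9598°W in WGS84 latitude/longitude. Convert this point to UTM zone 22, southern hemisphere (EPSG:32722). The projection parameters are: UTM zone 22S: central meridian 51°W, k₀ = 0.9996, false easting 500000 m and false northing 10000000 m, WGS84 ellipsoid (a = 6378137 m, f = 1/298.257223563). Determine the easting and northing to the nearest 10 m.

Zone 22 central meridian λ₀ = 6×22 − 183 = -51°; Δλ = +2.0402°.
Transverse Mercator on WGS84 with k₀ = 0.9996 gives E = 722511.188 m, N = 8724060.809 m.

E 722510 m, N 8724060 m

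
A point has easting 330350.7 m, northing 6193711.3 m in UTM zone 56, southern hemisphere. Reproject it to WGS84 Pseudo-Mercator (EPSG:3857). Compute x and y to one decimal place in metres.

Unproject from UTM 56S (λ₀ = 153°) → φ = -34.38410009°, λ = 151.15470037°.
Web Mercator (R = 6378137 m): x = 16826464.276 m, y = -4080494.632 m.

x 16826464.3 m, y -4080494.6 m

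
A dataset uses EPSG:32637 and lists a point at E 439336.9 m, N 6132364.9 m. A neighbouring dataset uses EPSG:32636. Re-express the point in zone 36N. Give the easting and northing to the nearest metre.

E 819807 m, N 6143538 m

UTM 37N → geographic: φ = 55.33389998°, λ = 38.04369944°.
UTM 36N (λ₀ = 33°) forward: E = 819807.192 m, N = 6143538.250 m.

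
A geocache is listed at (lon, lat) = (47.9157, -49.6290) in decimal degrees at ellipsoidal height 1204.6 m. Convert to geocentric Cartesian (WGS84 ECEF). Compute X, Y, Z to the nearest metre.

X 2774838 m, Y 3072666 m, Z -4837080 m

WGS84: a = 6378137 m, e² = 0.006694380; N(φ) = a/√(1−e²sin²φ) = 6390564.953 m.
X = (N+h)·cosφ·cosλ = 2774837.525 m; Y = (N+h)·cosφ·sinλ = 3072665.707 m; Z = (N(1−e²)+h)·sinφ = -4837080.217 m.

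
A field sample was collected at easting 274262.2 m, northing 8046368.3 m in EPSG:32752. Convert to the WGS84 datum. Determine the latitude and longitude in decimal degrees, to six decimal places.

Zone 52S: λ₀ = 129°, k₀ = 0.9996, false easting 500000 m, false northing 10000000 m.
Meridian distance M = (N − FN)/k₀ = -1954413.5 m.
Inverse transverse Mercator on WGS84 gives φ = -17.65810031°, λ = 126.87210023°.

lat -17.658100°, lon 126.872100°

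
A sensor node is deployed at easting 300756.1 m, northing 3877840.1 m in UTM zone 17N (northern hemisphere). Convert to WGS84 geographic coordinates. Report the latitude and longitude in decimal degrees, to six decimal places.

lat 35.023600°, lon -83.183900°

Zone 17N: λ₀ = -81°, k₀ = 0.9996, false easting 500000 m.
Meridian distance M = (N − FN)/k₀ = 3879391.9 m.
Inverse transverse Mercator on WGS84 gives φ = 35.02359984°, λ = -83.18390048°.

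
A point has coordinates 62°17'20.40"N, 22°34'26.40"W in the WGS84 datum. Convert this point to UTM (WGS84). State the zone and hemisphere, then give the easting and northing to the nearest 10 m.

Zone 27N: E 418350 m, N 6907370 m

Longitude -22.5740° lies in the 6° band [-24°, -18°), giving zone 27; latitude is north of the equator, so 27N.
Zone 27 central meridian λ₀ = 6×27 − 183 = -21°; Δλ = -1.5740°.
Transverse Mercator on WGS84 with k₀ = 0.9996 gives E = 418345.955 m, N = 6907368.742 m.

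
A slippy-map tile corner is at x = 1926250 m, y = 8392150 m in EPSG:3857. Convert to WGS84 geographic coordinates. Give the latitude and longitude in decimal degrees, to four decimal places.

R = 6378137 m. λ = x/R = 17.30379816°.
φ = 2·arctan(exp(y/R)) − 90° = 2·arctan(3.72761) − 90° = 59.96590085°.

lat 59.9659°, lon 17.3038°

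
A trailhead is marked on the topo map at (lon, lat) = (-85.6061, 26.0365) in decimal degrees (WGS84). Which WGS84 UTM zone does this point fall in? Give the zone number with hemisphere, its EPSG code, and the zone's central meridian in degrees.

UTM zone = ⌊(λ + 180)/6⌋ + 1; -85.6061° ∈ [-90°, -84°) → zone 16.
Hemisphere: N (φ ≥ 0).
Central meridian λ₀ = 6×16 − 183 = -87°.
EPSG code: 32616.

Zone 16N (EPSG:32616), central meridian -87°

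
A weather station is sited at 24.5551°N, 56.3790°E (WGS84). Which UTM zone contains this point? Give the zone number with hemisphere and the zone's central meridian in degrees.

Zone 40N, central meridian 57°

UTM zone = ⌊(λ + 180)/6⌋ + 1; 56.3790° ∈ [54°, 60°) → zone 40.
Hemisphere: N (φ ≥ 0).
Central meridian λ₀ = 6×40 − 183 = 57°.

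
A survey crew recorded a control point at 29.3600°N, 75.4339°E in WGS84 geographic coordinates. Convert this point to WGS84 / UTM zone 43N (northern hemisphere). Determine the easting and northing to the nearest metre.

E 542115 m, N 3247950 m

Zone 43 central meridian λ₀ = 6×43 − 183 = 75°; Δλ = +0.4339°.
Transverse Mercator on WGS84 with k₀ = 0.9996 gives E = 542114.773 m, N = 3247949.790 m.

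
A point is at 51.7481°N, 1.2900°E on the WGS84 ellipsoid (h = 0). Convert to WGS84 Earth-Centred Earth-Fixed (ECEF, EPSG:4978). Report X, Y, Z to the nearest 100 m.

WGS84: a = 6378137 m, e² = 0.006694380; N(φ) = a/√(1−e²sin²φ) = 6391343.528 m.
X = (N+h)·cosφ·cosλ = 3956005.659 m; Y = (N+h)·cosφ·sinλ = 89083.521 m; Z = (N(1−e²)+h)·sinφ = 4985499.311 m.

X 3956000 m, Y 89100 m, Z 4985500 m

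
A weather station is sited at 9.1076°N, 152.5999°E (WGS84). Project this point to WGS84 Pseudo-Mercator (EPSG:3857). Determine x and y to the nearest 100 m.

Web Mercator is spherical with R = a = 6378137 m.
x = R·λ = 6378137 × 2.663370693 = 16987343.163 m.
y = R·ln tan(π/4 + φ/2) = 6378137 × 0.159631278 = 1018150.158 m.

x 16987300 m, y 1018200 m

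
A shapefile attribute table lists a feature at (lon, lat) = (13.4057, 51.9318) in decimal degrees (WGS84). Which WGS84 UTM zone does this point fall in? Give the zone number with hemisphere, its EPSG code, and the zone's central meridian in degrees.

Zone 33N (EPSG:32633), central meridian 15°

UTM zone = ⌊(λ + 180)/6⌋ + 1; 13.4057° ∈ [12°, 18°) → zone 33.
Hemisphere: N (φ ≥ 0).
Central meridian λ₀ = 6×33 − 183 = 15°.
EPSG code: 32633.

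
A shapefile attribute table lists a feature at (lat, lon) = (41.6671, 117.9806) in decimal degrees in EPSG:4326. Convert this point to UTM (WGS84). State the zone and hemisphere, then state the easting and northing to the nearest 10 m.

Longitude 117.9806° lies in the 6° band [114°, 120°), giving zone 50; latitude is north of the equator, so 50N.
Zone 50 central meridian λ₀ = 6×50 − 183 = 117°; Δλ = +0.9806°.
Transverse Mercator on WGS84 with k₀ = 0.9996 gives E = 581633.332 m, N = 4613280.225 m.

Zone 50N: E 581630 m, N 4613280 m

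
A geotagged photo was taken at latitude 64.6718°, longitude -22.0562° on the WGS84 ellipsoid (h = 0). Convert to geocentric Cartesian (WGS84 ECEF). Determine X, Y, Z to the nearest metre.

X 2535840 m, Y -1027440 m, Z 5742151 m

WGS84: a = 6378137 m, e² = 0.006694380; N(φ) = a/√(1−e²sin²φ) = 6395650.546 m.
X = (N+h)·cosφ·cosλ = 2535839.959 m; Y = (N+h)·cosφ·sinλ = -1027440.365 m; Z = (N(1−e²)+h)·sinφ = 5742150.895 m.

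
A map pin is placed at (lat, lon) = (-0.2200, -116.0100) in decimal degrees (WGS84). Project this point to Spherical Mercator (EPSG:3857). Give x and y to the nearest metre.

Web Mercator is spherical with R = a = 6378137 m.
x = R·λ = 6378137 × -2.024756465 = -12914174.127 m.
y = R·ln tan(π/4 + φ/2) = 6378137 × -0.003839734 = -24490.348 m.

x -12914174 m, y -24490 m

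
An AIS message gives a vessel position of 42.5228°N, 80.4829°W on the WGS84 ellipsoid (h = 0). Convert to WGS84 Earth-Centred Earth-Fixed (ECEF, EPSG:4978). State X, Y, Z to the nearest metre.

WGS84: a = 6378137 m, e² = 0.006694380; N(φ) = a/√(1−e²sin²φ) = 6387911.970 m.
X = (N+h)·cosφ·cosλ = 778420.842 m; Y = (N+h)·cosφ·sinλ = -4643146.272 m; Z = (N(1−e²)+h)·sinφ = 4288581.690 m.

X 778421 m, Y -4643146 m, Z 4288582 m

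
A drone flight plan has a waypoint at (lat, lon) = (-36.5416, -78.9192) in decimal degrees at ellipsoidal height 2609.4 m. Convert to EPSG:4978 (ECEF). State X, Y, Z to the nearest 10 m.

X 986440 m, Y -5036860 m, Z -3778200 m

WGS84: a = 6378137 m, e² = 0.006694380; N(φ) = a/√(1−e²sin²φ) = 6385718.844 m.
X = (N+h)·cosφ·cosλ = 986439.109 m; Y = (N+h)·cosφ·sinλ = -5036855.843 m; Z = (N(1−e²)+h)·sinφ = -3778198.046 m.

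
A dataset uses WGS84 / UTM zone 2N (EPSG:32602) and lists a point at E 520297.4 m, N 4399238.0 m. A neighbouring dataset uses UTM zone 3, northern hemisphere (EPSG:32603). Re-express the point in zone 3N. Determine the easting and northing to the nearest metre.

UTM 2N → geographic: φ = 39.74280002°, λ = -170.76309986°.
UTM 3N (λ₀ = -165°) forward: E = 6069.976 m, N = 4415122.575 m.

E 6070 m, N 4415123 m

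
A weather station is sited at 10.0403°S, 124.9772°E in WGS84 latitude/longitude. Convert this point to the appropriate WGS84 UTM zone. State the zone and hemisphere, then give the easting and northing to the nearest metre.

Zone 51S: E 716706 m, N 8889480 m

Longitude 124.9772° lies in the 6° band [120°, 126°), giving zone 51; latitude is south of the equator, so 51S.
Zone 51 central meridian λ₀ = 6×51 − 183 = 123°; Δλ = +1.9772°.
Transverse Mercator on WGS84 with k₀ = 0.9996 gives E = 716706.157 m, N = 8889479.719 m.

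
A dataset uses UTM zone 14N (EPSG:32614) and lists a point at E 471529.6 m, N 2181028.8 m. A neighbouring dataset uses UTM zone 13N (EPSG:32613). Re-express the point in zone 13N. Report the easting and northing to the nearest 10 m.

E 1101020 m, N 2191170 m

UTM 14N → geographic: φ = 19.72460004°, λ = -99.27169977°.
UTM 13N (λ₀ = -105°) forward: E = 1101023.874 m, N = 2191169.818 m.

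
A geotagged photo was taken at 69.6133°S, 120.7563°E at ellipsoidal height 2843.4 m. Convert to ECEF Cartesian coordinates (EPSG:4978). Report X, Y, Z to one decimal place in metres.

WGS84: a = 6378137 m, e² = 0.006694380; N(φ) = a/√(1−e²sin²φ) = 6396978.297 m.
X = (N+h)·cosφ·cosλ = -1140090.784 m; Y = (N+h)·cosφ·sinλ = 1915840.876 m; Z = (N(1−e²)+h)·sinφ = -5958813.840 m.

X -1140090.8 m, Y 1915840.9 m, Z -5958813.8 m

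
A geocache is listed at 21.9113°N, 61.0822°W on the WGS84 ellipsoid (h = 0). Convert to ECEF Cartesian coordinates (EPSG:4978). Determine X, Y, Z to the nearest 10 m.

X 2862720 m, Y -5182000 m, Z 2365300 m

WGS84: a = 6378137 m, e² = 0.006694380; N(φ) = a/√(1−e²sin²φ) = 6381112.043 m.
X = (N+h)·cosφ·cosλ = 2862717.884 m; Y = (N+h)·cosφ·sinλ = -5181998.844 m; Z = (N(1−e²)+h)·sinφ = 2365303.509 m.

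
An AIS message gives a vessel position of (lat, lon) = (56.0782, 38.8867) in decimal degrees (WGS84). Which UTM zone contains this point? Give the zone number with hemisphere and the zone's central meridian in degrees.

Zone 37N, central meridian 39°

UTM zone = ⌊(λ + 180)/6⌋ + 1; 38.8867° ∈ [36°, 42°) → zone 37.
Hemisphere: N (φ ≥ 0).
Central meridian λ₀ = 6×37 − 183 = 39°.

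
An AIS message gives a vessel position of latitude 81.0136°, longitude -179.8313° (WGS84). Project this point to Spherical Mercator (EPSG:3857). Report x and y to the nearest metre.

Web Mercator is spherical with R = a = 6378137 m.
x = R·λ = 6378137 × -3.138648283 = -20018728.745 m.
y = R·ln tan(π/4 + φ/2) = 6378137 × 2.543608917 = 16223486.150 m.

x -20018729 m, y 16223486 m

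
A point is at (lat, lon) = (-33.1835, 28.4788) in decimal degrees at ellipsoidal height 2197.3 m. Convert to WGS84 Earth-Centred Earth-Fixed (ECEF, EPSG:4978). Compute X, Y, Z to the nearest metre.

X 4698399 m, Y 2548772 m, Z -3472212 m

WGS84: a = 6378137 m, e² = 0.006694380; N(φ) = a/√(1−e²sin²φ) = 6384541.927 m.
X = (N+h)·cosφ·cosλ = 4698398.686 m; Y = (N+h)·cosφ·sinλ = 2548771.847 m; Z = (N(1−e²)+h)·sinφ = -3472211.503 m.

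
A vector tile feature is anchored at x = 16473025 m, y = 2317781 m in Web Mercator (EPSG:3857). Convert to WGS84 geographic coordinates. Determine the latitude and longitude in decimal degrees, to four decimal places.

R = 6378137 m. λ = x/R = 147.97970133°.
φ = 2·arctan(exp(y/R)) − 90° = 2·arctan(1.43820) − 90° = 20.37729777°.

lat 20.3773°, lon 147.9797°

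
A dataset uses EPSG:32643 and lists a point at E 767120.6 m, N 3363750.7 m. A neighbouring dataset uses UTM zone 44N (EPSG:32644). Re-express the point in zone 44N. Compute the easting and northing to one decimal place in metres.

E 190497.9 m, N 3364873.9 m

UTM 43N → geographic: φ = 30.37620034°, λ = 77.77959977°.
UTM 44N (λ₀ = 81°) forward: E = 190497.860 m, N = 3364873.887 m.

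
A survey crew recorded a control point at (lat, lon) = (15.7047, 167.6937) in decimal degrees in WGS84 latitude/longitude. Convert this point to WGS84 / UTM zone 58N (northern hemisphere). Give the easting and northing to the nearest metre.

Zone 58 central meridian λ₀ = 6×58 − 183 = 165°; Δλ = +2.6937°.
Transverse Mercator on WGS84 with k₀ = 0.9996 gives E = 788714.073 m, N = 1738109.407 m.

E 788714 m, N 1738109 m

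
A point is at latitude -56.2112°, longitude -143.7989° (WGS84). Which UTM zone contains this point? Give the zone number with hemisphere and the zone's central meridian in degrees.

Zone 7S, central meridian -141°

UTM zone = ⌊(λ + 180)/6⌋ + 1; -143.7989° ∈ [-144°, -138°) → zone 7.
Hemisphere: S (φ < 0).
Central meridian λ₀ = 6×7 − 183 = -141°.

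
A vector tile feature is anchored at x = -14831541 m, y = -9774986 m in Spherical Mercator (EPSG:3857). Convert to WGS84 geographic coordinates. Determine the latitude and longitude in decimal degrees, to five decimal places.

lat -65.62510°, lon -133.23400°

R = 6378137 m. λ = x/R = -133.23399967°.
φ = 2·arctan(exp(y/R)) − 90° = 2·arctan(0.21598) − 90° = -65.62510112°.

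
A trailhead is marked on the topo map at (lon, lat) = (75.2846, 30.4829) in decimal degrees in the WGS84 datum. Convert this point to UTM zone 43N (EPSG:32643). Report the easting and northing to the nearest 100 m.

E 527300 m, N 3372300 m

Zone 43 central meridian λ₀ = 6×43 − 183 = 75°; Δλ = +0.2846°.
Transverse Mercator on WGS84 with k₀ = 0.9996 gives E = 527315.197 m, N = 3372330.970 m.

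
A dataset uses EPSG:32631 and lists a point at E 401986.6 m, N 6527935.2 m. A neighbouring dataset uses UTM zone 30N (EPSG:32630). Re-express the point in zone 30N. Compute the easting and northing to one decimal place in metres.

UTM 31N → geographic: φ = 58.88000035°, λ = 1.29979959°.
UTM 30N (λ₀ = -3°) forward: E = 747783.964 m, N = 6534655.374 m.

E 747784.0 m, N 6534655.4 m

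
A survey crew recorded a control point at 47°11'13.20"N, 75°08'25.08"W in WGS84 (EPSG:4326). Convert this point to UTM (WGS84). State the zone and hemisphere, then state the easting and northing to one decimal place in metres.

Longitude -75.1403° lies in the 6° band [-78°, -72°), giving zone 18; latitude is north of the equator, so 18N.
Zone 18 central meridian λ₀ = 6×18 − 183 = -75°; Δλ = -0.1403°.
Transverse Mercator on WGS84 with k₀ = 0.9996 gives E = 489370.885 m, N = 5225954.629 m.

Zone 18N: E 489370.9 m, N 5225954.6 m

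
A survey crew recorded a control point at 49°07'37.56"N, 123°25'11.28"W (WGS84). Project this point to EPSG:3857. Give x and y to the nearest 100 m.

x -13739000 m, y 6296500 m

Web Mercator is spherical with R = a = 6378137 m.
x = R·λ = 6378137 × -2.154081872 = -13739029.290 m.
y = R·ln tan(π/4 + φ/2) = 6378137 × 0.987193468 = 6296455.187 m.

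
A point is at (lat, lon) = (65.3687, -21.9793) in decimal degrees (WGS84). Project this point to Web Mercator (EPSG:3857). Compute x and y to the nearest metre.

x -2446724 m, y 9706166 m

Web Mercator is spherical with R = a = 6378137 m.
x = R·λ = 6378137 × -0.383611152 = -2446724.484 m.
y = R·ln tan(π/4 + φ/2) = 6378137 × 1.521786960 = 9706165.714 m.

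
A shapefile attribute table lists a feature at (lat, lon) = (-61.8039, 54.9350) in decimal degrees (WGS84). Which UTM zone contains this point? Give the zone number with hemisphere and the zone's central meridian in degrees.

UTM zone = ⌊(λ + 180)/6⌋ + 1; 54.9350° ∈ [54°, 60°) → zone 40.
Hemisphere: S (φ < 0).
Central meridian λ₀ = 6×40 − 183 = 57°.

Zone 40S, central meridian 57°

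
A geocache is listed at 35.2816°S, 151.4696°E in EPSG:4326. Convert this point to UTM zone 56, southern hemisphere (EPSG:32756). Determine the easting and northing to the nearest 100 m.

E 360800 m, N 6094700 m

Zone 56 central meridian λ₀ = 6×56 − 183 = 153°; Δλ = -1.5304°.
Transverse Mercator on WGS84 with k₀ = 0.9996 gives E = 360823.036 m, N = 6094654.087 m.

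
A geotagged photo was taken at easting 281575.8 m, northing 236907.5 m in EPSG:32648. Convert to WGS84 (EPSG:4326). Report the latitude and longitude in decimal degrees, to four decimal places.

lat 2.1421°, lon 103.0361°

Zone 48N: λ₀ = 105°, k₀ = 0.9996, false easting 500000 m.
Meridian distance M = (N − FN)/k₀ = 237002.3 m.
Inverse transverse Mercator on WGS84 gives φ = 2.14210016°, λ = 103.03609957°.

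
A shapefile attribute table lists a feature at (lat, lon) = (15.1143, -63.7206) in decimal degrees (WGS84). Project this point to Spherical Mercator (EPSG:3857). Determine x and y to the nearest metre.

x -7093345 m, y 1702376 m

Web Mercator is spherical with R = a = 6378137 m.
x = R·λ = 6378137 × -1.112134271 = -7093344.745 m.
y = R·ln tan(π/4 + φ/2) = 6378137 × 0.266908085 = 1702376.336 m.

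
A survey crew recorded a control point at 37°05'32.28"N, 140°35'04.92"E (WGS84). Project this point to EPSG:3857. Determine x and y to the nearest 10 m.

Web Mercator is spherical with R = a = 6378137 m.
x = R·λ = 6378137 × 2.453665893 = 15649817.217 m.
y = R·ln tan(π/4 + φ/2) = 6378137 × 0.698006336 = 4451980.038 m.

x 15649820 m, y 4451980 m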